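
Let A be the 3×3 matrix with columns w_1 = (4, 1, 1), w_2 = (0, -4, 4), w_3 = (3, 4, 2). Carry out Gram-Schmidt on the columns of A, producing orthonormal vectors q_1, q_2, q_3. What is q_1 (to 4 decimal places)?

q_1 = (0.9428, 0.2357, 0.2357)

q_1 = w_1/‖w_1‖ = (4, 1, 1)/4.2426 = (0.9428, 0.2357, 0.2357).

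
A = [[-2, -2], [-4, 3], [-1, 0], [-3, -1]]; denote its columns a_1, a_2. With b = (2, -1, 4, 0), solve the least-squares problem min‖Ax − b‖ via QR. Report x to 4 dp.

x = (-0.2304, -0.5823)

a_1 = (-2, -4, -1, -3); ‖a_1‖ = 5.4772, so q_1 = (-0.3651, -0.7303, -0.1826, -0.5477).
q_1·a_2 = (-0.3651)·(-2) + (-0.7303)·3 + (-0.1826)·0 + (-0.5477)·(-1) = -0.9129.
u_2 = a_2 + 0.9129·q_1 = (-2.3333, 2.3333, -0.1667, -1.5000).
‖u_2‖ = 3.6286, so q_2 = (-0.6430, 0.6430, -0.0459, -0.4134).
Qᵀb = (-0.7303, -2.1128).
Back-substitute: x_2 = -2.1128/3.6286 = -0.5823.
x_1 = (-0.7303 + 0.9129·(-0.5823))/5.4772 = -0.2304.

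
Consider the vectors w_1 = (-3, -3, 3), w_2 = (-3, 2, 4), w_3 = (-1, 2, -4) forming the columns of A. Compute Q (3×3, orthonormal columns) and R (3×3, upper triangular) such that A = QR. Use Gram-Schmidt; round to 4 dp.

Q = [[-0.5774, -0.2933, -0.7620], [-0.5774, 0.8066, 0.1270], [0.5774, 0.5133, -0.6350]], R = [[5.1962, 2.8868, -2.8868], [0.0000, 4.5461, -0.1466], [0.0000, 0.0000, 3.5560]]

e_1 = w_1/‖w_1‖ = (-3, -3, 3)/5.1962 = (-0.5774, -0.5774, 0.5774).
r_{12} = e_1·w_2 = 2.8868.
u_2 = w_2 − 2.8868·e_1 = (-1.3333, 3.6667, 2.3333).
‖u_2‖ = 4.5461, so e_2 = (-0.2933, 0.8066, 0.5133).
r_{13} = e_1·w_3 = -2.8868; r_{23} = e_2·w_3 = -0.1466.
u_3 = w_3 + 2.8868·e_1 + 0.1466·e_2 = (-2.7097, 0.4516, -2.2581).
‖u_3‖ = 3.5560, so e_3 = (-0.7620, 0.1270, -0.6350).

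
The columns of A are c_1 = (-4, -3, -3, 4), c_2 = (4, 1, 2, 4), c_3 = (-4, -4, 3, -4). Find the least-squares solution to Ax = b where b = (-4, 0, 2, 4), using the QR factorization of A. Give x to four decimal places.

x = (0.5966, 0.5462, 0.3613)

q_1 = c_1/‖c_1‖ = (-4, -3, -3, 4)/7.0711 = (-0.5657, -0.4243, -0.4243, 0.5657).
r_{12} = q_1·c_2 = -1.2728.
u_2 = c_2 + 1.2728·q_1 = (3.2800, 0.4600, 1.4600, 4.7200).
‖u_2‖ = 5.9481, so q_2 = (0.5514, 0.0773, 0.2455, 0.7935).
r_{13} = q_1·c_3 = 0.4243; r_{23} = q_2·c_3 = -4.9528.
u_3 = c_3 − 0.4243·q_1 + 4.9528·q_2 = (-1.0288, -3.4370, 4.3957, -0.3098).
‖u_3‖ = 5.6824, so q_3 = (-0.1811, -0.6048, 0.7736, -0.0545).
Qᵀb = (3.6770, 1.4593, 2.0533).
Back-substitute: x_3 = 2.0533/5.6824 = 0.3613.
x_2 = (1.4593 + 4.9528·0.3613)/5.9481 = 0.5462.
x_1 = (3.6770 + 1.2728·0.5462 − 0.4243·0.3613)/7.0711 = 0.5966.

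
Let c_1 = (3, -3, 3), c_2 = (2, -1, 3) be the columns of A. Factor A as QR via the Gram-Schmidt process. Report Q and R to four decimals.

Q = [[0.5774, 0.0000], [-0.5774, 0.7071], [0.5774, 0.7071]], R = [[5.1962, 3.4641], [0.0000, 1.4142]]

c_1 = (3, -3, 3); ‖c_1‖ = 5.1962, so e_1 = (0.5774, -0.5774, 0.5774).
e_1·c_2 = 0.5774·2 + (-0.5774)·(-1) + 0.5774·3 = 3.4641.
u_2 = c_2 − 3.4641·e_1 = (0.0000, 1.0000, 1.0000).
‖u_2‖ = 1.4142, so e_2 = (0.0000, 0.7071, 0.7071).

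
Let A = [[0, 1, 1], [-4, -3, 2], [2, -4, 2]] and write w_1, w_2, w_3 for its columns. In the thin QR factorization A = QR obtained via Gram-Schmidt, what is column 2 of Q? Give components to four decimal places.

e_1 = w_1/‖w_1‖ = (0, -4, 2)/4.4721 = (0.0000, -0.8944, 0.4472).
r_{12} = e_1·w_2 = 0.8944.
u_2 = w_2 − 0.8944·e_1 = (1.0000, -2.2000, -4.4000).
‖u_2‖ = 5.0200, so e_2 = (0.1992, -0.4383, -0.8765).

e_2 = (0.1992, -0.4383, -0.8765)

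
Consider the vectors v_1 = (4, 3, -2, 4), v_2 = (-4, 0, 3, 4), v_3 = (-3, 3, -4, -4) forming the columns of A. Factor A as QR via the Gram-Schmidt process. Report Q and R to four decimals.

Q = [[0.5963, -0.5468, -0.5598], [0.4472, 0.0631, 0.6199], [-0.2981, 0.4311, -0.5238], [0.5963, 0.7150, -0.1670]], R = [[6.7082, -0.8944, -1.6398], [0.0000, 6.3403, -2.7548], [0.0000, 0.0000, 6.3025]]

q_1 = v_1/‖v_1‖ = (4, 3, -2, 4)/6.7082 = (0.5963, 0.4472, -0.2981, 0.5963).
r_{12} = q_1·v_2 = -0.8944.
u_2 = v_2 + 0.8944·q_1 = (-3.4667, 0.4000, 2.7333, 4.5333).
‖u_2‖ = 6.3403, so q_2 = (-0.5468, 0.0631, 0.4311, 0.7150).
r_{13} = q_1·v_3 = -1.6398; r_{23} = q_2·v_3 = -2.7548.
u_3 = v_3 + 1.6398·q_1 + 2.7548·q_2 = (-3.5285, 3.9071, -3.3013, -1.0525).
‖u_3‖ = 6.3025, so q_3 = (-0.5598, 0.6199, -0.5238, -0.1670).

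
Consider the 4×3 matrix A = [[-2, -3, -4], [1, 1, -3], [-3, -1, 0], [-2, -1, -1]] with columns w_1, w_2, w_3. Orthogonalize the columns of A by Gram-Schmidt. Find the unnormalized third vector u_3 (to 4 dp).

w_1 = (-2, 1, -3, -2); ‖w_1‖ = 4.2426, so q_1 = (-0.4714, 0.2357, -0.7071, -0.4714).
q_1·w_2 = (-0.4714)·(-3) + 0.2357·1 + (-0.7071)·(-1) + (-0.4714)·(-1) = 2.8284.
u_2 = w_2 − 2.8284·q_1 = (-1.6667, 0.3333, 1.0000, 0.3333).
‖u_2‖ = 2.0000, so q_2 = (-0.8333, 0.1667, 0.5000, 0.1667).
q_1·w_3 = (-0.4714)·(-4) + 0.2357·(-3) + (-0.7071)·0 + (-0.4714)·(-1) = 1.6499; q_2·w_3 = (-0.8333)·(-4) + 0.1667·(-3) + 0.5000·0 + 0.1667·(-1) = 2.6667.
u_3 = w_3 − 1.6499·q_1 − 2.6667·q_2 = (-1.0000, -3.8333, -0.1667, -0.6667).

u_3 = (-1.0000, -3.8333, -0.1667, -0.6667)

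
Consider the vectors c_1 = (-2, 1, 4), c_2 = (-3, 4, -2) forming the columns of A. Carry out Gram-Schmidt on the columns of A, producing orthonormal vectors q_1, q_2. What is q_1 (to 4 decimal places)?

q_1 = (-0.4364, 0.2182, 0.8729)

q_1 = c_1/‖c_1‖ = (-2, 1, 4)/4.5826 = (-0.4364, 0.2182, 0.8729).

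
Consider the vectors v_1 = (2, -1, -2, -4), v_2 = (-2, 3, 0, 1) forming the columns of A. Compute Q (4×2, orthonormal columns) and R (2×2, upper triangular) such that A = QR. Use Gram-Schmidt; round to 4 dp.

v_1 = (2, -1, -2, -4); ‖v_1‖ = 5.0000, so q_1 = (0.4000, -0.2000, -0.4000, -0.8000).
q_1·v_2 = 0.4000·(-2) + (-0.2000)·3 + (-0.4000)·0 + (-0.8000)·1 = -2.2000.
u_2 = v_2 + 2.2000·q_1 = (-1.1200, 2.5600, -0.8800, -0.7600).
‖u_2‖ = 3.0265, so q_2 = (-0.3701, 0.8458, -0.2908, -0.2511).

Q = [[0.4000, -0.3701], [-0.2000, 0.8458], [-0.4000, -0.2908], [-0.8000, -0.2511]], R = [[5.0000, -2.2000], [0.0000, 3.0265]]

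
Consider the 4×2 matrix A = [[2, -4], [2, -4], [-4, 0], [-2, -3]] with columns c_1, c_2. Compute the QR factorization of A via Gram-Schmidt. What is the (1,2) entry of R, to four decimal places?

r_{12} = -1.8898

c_1 = (2, 2, -4, -2); ‖c_1‖ = 5.2915, so q_1 = (0.3780, 0.3780, -0.7559, -0.3780).
r_{12} = q_1·c_2 = -1.8898.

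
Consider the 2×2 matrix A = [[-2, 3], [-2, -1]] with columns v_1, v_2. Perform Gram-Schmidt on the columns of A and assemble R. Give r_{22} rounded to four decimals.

r_{22} = 2.8284

v_1 = (-2, -2); ‖v_1‖ = 2.8284, so q_1 = (-0.7071, -0.7071).
q_1·v_2 = (-0.7071)·3 + (-0.7071)·(-1) = -1.4142.
u_2 = v_2 + 1.4142·q_1 = (2.0000, -2.0000).
r_{22} = ‖u_2‖ = 2.8284.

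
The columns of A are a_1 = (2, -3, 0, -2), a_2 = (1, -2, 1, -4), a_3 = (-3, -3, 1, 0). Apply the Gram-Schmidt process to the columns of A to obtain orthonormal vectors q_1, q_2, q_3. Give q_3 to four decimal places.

q_1 = a_1/‖a_1‖ = (2, -3, 0, -2)/4.1231 = (0.4851, -0.7276, 0.0000, -0.4851).
r_{12} = q_1·a_2 = 3.8806.
u_2 = a_2 − 3.8806·q_1 = (-0.8824, 0.8235, 1.0000, -2.1176).
‖u_2‖ = 2.6346, so q_2 = (-0.3349, 0.3126, 0.3796, -0.8038).
r_{13} = q_1·a_3 = 0.7276; r_{23} = q_2·a_3 = 0.4465.
u_3 = a_3 − 0.7276·q_1 − 0.4465·q_2 = (-3.2034, -2.6102, 0.8305, 0.7119).
‖u_3‖ = 4.2745, so q_3 = (-0.7494, -0.6106, 0.1943, 0.1665).

q_3 = (-0.7494, -0.6106, 0.1943, 0.1665)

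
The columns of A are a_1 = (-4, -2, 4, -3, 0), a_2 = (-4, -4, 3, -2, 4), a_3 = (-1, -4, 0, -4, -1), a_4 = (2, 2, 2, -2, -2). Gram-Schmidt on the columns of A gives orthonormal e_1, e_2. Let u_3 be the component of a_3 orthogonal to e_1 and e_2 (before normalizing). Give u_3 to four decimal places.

u_3 = (1.1529, -2.7768, -2.0795, -2.4587, -1.2936)

e_1 = a_1/‖a_1‖ = (-4, -2, 4, -3, 0)/6.7082 = (-0.5963, -0.2981, 0.5963, -0.4472, 0.0000).
r_{12} = e_1·a_2 = 6.2610.
u_2 = a_2 − 6.2610·e_1 = (-0.2667, -2.1333, -0.7333, 0.8000, 4.0000).
‖u_2‖ = 4.6690, so e_2 = (-0.0571, -0.4569, -0.1571, 0.1713, 0.8567).
r_{13} = e_1·a_3 = 3.5777; r_{23} = e_2·a_3 = 0.3427.
u_3 = a_3 − 3.5777·e_1 − 0.3427·e_2 = (1.1529, -2.7768, -2.0795, -2.4587, -1.2936).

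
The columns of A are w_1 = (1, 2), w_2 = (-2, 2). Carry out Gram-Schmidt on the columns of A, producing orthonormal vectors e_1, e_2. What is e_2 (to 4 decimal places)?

e_1 = w_1/‖w_1‖ = (1, 2)/2.2361 = (0.4472, 0.8944).
r_{12} = e_1·w_2 = 0.8944.
u_2 = w_2 − 0.8944·e_1 = (-2.4000, 1.2000).
‖u_2‖ = 2.6833, so e_2 = (-0.8944, 0.4472).

e_2 = (-0.8944, 0.4472)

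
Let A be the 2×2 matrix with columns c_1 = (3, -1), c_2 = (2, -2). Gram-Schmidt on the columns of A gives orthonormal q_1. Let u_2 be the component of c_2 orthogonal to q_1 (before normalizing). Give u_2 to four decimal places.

c_1 = (3, -1); ‖c_1‖ = 3.1623, so q_1 = (0.9487, -0.3162).
q_1·c_2 = 0.9487·2 + (-0.3162)·(-2) = 2.5298.
u_2 = c_2 − 2.5298·q_1 = (-0.4000, -1.2000).

u_2 = (-0.4000, -1.2000)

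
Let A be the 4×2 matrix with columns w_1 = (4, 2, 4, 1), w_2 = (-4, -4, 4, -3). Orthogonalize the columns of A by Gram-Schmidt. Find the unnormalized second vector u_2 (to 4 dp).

w_1 = (4, 2, 4, 1); ‖w_1‖ = 6.0828, so e_1 = (0.6576, 0.3288, 0.6576, 0.1644).
e_1·w_2 = 0.6576·(-4) + 0.3288·(-4) + 0.6576·4 + 0.1644·(-3) = -1.8084.
u_2 = w_2 + 1.8084·e_1 = (-2.8108, -3.4054, 5.1892, -2.7027).

u_2 = (-2.8108, -3.4054, 5.1892, -2.7027)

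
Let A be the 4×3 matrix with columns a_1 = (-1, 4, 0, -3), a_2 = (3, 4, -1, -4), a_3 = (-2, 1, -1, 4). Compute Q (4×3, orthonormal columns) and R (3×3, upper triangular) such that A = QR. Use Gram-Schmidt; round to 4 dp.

a_1 = (-1, 4, 0, -3); ‖a_1‖ = 5.0990, so e_1 = (-0.1961, 0.7845, 0.0000, -0.5883).
e_1·a_2 = (-0.1961)·3 + 0.7845·4 + 0.0000·(-1) + (-0.5883)·(-4) = 4.9029.
u_2 = a_2 − 4.9029·e_1 = (3.9615, 0.1538, -1.0000, -1.1154).
‖u_2‖ = 4.2381, so e_2 = (0.9347, 0.0363, -0.2360, -0.2632).
e_1·a_3 = (-0.1961)·(-2) + 0.7845·1 + 0.0000·(-1) + (-0.5883)·4 = -1.1767; e_2·a_3 = 0.9347·(-2) + 0.0363·1 + (-0.2360)·(-1) + (-0.2632)·4 = -2.6500.
u_3 = a_3 + 1.1767·e_1 + 2.6500·e_2 = (0.2463, 2.0193, -1.6253, 2.6103).
‖u_3‖ = 3.6869, so e_3 = (0.0668, 0.5477, -0.4408, 0.7080).

Q = [[-0.1961, 0.9347, 0.0668], [0.7845, 0.0363, 0.5477], [0.0000, -0.2360, -0.4408], [-0.5883, -0.2632, 0.7080]], R = [[5.0990, 4.9029, -1.1767], [0.0000, 4.2381, -2.6500], [0.0000, 0.0000, 3.6869]]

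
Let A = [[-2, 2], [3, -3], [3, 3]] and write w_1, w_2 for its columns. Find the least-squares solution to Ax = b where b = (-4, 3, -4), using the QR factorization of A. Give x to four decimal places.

w_1 = (-2, 3, 3); ‖w_1‖ = 4.6904, so e_1 = (-0.4264, 0.6396, 0.6396).
e_1·w_2 = (-0.4264)·2 + 0.6396·(-3) + 0.6396·3 = -0.8528.
u_2 = w_2 + 0.8528·e_1 = (1.6364, -2.4545, 3.5455).
‖u_2‖ = 4.6122, so e_2 = (0.3548, -0.5322, 0.7687).
Qᵀb = (1.0660, -6.0905).
Back-substitute: x_2 = -6.0905/4.6122 = -1.3205.
x_1 = (1.0660 + 0.8528·(-1.3205))/4.6904 = -0.0128.

x = (-0.0128, -1.3205)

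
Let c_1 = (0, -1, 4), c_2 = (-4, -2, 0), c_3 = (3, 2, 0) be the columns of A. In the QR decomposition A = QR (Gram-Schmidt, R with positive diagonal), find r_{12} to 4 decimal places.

r_{12} = 0.4851

e_1 = c_1/‖c_1‖ = (0, -1, 4)/4.1231 = (0.0000, -0.2425, 0.9701).
r_{12} = e_1·c_2 = 0.4851.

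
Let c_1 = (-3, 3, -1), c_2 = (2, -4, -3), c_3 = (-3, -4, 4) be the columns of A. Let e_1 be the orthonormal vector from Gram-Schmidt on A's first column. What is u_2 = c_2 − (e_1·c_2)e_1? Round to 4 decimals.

c_1 = (-3, 3, -1); ‖c_1‖ = 4.3589, so e_1 = (-0.6882, 0.6882, -0.2294).
e_1·c_2 = (-0.6882)·2 + 0.6882·(-4) + (-0.2294)·(-3) = -3.4412.
u_2 = c_2 + 3.4412·e_1 = (-0.3684, -1.6316, -3.7895).

u_2 = (-0.3684, -1.6316, -3.7895)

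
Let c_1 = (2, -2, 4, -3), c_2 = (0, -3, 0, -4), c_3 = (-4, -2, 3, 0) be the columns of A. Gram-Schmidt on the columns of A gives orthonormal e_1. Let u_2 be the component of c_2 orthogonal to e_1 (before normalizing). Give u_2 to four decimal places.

e_1 = c_1/‖c_1‖ = (2, -2, 4, -3)/5.7446 = (0.3482, -0.3482, 0.6963, -0.5222).
r_{12} = e_1·c_2 = 3.1334.
u_2 = c_2 − 3.1334·e_1 = (-1.0909, -1.9091, -2.1818, -2.3636).

u_2 = (-1.0909, -1.9091, -2.1818, -2.3636)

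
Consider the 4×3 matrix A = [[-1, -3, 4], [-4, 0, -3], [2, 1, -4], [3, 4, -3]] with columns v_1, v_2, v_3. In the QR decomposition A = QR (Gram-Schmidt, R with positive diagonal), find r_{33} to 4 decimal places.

v_1 = (-1, -4, 2, 3); ‖v_1‖ = 5.4772, so q_1 = (-0.1826, -0.7303, 0.3651, 0.5477).
q_1·v_2 = (-0.1826)·(-3) + (-0.7303)·0 + 0.3651·1 + 0.5477·4 = 3.1038.
u_2 = v_2 − 3.1038·q_1 = (-2.4333, 2.2667, -0.1333, 2.3000).
‖u_2‖ = 4.0456, so q_2 = (-0.6015, 0.5603, -0.0330, 0.5685).
q_1·v_3 = (-0.1826)·4 + (-0.7303)·(-3) + 0.3651·(-4) + 0.5477·(-3) = -1.6432; q_2·v_3 = (-0.6015)·4 + 0.5603·(-3) + (-0.0330)·(-4) + 0.5685·(-3) = -5.6605.
u_3 = v_3 + 1.6432·q_1 + 5.6605·q_2 = (0.2953, -1.0285, -3.5866, 1.1181).
r_{33} = ‖u_3‖ = 3.9062.

r_{33} = 3.9062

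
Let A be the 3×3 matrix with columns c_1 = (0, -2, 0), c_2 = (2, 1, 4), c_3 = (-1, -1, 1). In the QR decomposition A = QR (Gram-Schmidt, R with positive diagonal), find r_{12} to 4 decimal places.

e_1 = c_1/‖c_1‖ = (0, -2, 0)/2.0000 = (0.0000, -1.0000, 0.0000).
r_{12} = e_1·c_2 = -1.0000.

r_{12} = -1.0000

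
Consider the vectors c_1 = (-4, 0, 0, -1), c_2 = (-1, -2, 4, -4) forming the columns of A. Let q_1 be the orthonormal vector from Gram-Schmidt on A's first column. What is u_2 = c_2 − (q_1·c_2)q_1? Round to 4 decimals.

c_1 = (-4, 0, 0, -1); ‖c_1‖ = 4.1231, so q_1 = (-0.9701, 0.0000, 0.0000, -0.2425).
q_1·c_2 = (-0.9701)·(-1) + 0.0000·(-2) + 0.0000·4 + (-0.2425)·(-4) = 1.9403.
u_2 = c_2 − 1.9403·q_1 = (0.8824, -2.0000, 4.0000, -3.5294).

u_2 = (0.8824, -2.0000, 4.0000, -3.5294)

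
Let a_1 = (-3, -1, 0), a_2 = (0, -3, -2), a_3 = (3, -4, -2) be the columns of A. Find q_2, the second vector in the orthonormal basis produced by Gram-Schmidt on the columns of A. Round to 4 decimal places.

a_1 = (-3, -1, 0); ‖a_1‖ = 3.1623, so q_1 = (-0.9487, -0.3162, 0.0000).
q_1·a_2 = (-0.9487)·0 + (-0.3162)·(-3) + 0.0000·(-2) = 0.9487.
u_2 = a_2 − 0.9487·q_1 = (0.9000, -2.7000, -2.0000).
‖u_2‖ = 3.4785, so q_2 = (0.2587, -0.7762, -0.5750).

q_2 = (0.2587, -0.7762, -0.5750)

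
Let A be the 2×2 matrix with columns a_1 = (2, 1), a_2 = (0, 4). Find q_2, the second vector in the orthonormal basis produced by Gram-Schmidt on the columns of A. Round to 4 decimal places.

q_2 = (-0.4472, 0.8944)

a_1 = (2, 1); ‖a_1‖ = 2.2361, so q_1 = (0.8944, 0.4472).
q_1·a_2 = 0.8944·0 + 0.4472·4 = 1.7889.
u_2 = a_2 − 1.7889·q_1 = (-1.6000, 3.2000).
‖u_2‖ = 3.5777, so q_2 = (-0.4472, 0.8944).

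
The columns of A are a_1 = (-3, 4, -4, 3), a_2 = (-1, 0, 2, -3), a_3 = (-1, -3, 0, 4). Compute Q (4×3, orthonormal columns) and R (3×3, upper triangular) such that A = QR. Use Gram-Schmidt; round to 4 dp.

a_1 = (-3, 4, -4, 3); ‖a_1‖ = 7.0711, so q_1 = (-0.4243, 0.5657, -0.5657, 0.4243).
q_1·a_2 = (-0.4243)·(-1) + 0.5657·0 + (-0.5657)·2 + 0.4243·(-3) = -1.9799.
u_2 = a_2 + 1.9799·q_1 = (-1.8400, 1.1200, 0.8800, -2.1600).
‖u_2‖ = 3.1749, so q_2 = (-0.5795, 0.3528, 0.2772, -0.6803).
q_1·a_3 = (-0.4243)·(-1) + 0.5657·(-3) + (-0.5657)·0 + 0.4243·4 = 0.4243; q_2·a_3 = (-0.5795)·(-1) + 0.3528·(-3) + 0.2772·0 + (-0.6803)·4 = -3.2001.
u_3 = a_3 − 0.4243·q_1 + 3.2001·q_2 = (-2.6746, -2.1111, 1.1270, 1.6429).
‖u_3‖ = 3.9471, so q_3 = (-0.6776, -0.5349, 0.2855, 0.4162).

Q = [[-0.4243, -0.5795, -0.6776], [0.5657, 0.3528, -0.5349], [-0.5657, 0.2772, 0.2855], [0.4243, -0.6803, 0.4162]], R = [[7.0711, -1.9799, 0.4243], [0.0000, 3.1749, -3.2001], [0.0000, 0.0000, 3.9471]]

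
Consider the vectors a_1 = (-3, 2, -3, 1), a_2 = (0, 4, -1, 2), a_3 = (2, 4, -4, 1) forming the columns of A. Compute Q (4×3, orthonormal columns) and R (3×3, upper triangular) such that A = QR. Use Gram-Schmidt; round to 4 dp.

Q = [[-0.6255, 0.4589, 0.6124], [0.4170, 0.7766, -0.0394], [-0.6255, 0.1883, -0.7349], [0.2085, 0.3883, -0.2886]], R = [[4.7958, 2.7107, 3.1277], [0.0000, 3.6949, 3.6596], [0.0000, 0.0000, 3.7182]]

a_1 = (-3, 2, -3, 1); ‖a_1‖ = 4.7958, so e_1 = (-0.6255, 0.4170, -0.6255, 0.2085).
e_1·a_2 = (-0.6255)·0 + 0.4170·4 + (-0.6255)·(-1) + 0.2085·2 = 2.7107.
u_2 = a_2 − 2.7107·e_1 = (1.6957, 2.8696, 0.6957, 1.4348).
‖u_2‖ = 3.6949, so e_2 = (0.4589, 0.7766, 0.1883, 0.3883).
e_1·a_3 = (-0.6255)·2 + 0.4170·4 + (-0.6255)·(-4) + 0.2085·1 = 3.1277; e_2·a_3 = 0.4589·2 + 0.7766·4 + 0.1883·(-4) + 0.3883·1 = 3.6596.
u_3 = a_3 − 3.1277·e_1 − 3.6596·e_2 = (2.2771, -0.1465, -2.7325, -1.0732).
‖u_3‖ = 3.7182, so e_3 = (0.6124, -0.0394, -0.7349, -0.2886).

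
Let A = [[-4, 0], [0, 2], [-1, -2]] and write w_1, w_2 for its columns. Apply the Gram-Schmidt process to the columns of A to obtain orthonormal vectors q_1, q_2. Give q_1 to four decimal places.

q_1 = (-0.9701, 0.0000, -0.2425)

w_1 = (-4, 0, -1); ‖w_1‖ = 4.1231, so q_1 = (-0.9701, 0.0000, -0.2425).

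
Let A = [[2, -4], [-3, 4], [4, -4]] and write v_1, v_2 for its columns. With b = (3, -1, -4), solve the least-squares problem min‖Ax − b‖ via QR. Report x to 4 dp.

x = (-3.5000, -2.6250)

v_1 = (2, -3, 4); ‖v_1‖ = 5.3852, so e_1 = (0.3714, -0.5571, 0.7428).
e_1·v_2 = 0.3714·(-4) + (-0.5571)·4 + 0.7428·(-4) = -6.6850.
u_2 = v_2 + 6.6850·e_1 = (-1.5172, 0.2759, 0.9655).
‖u_2‖ = 1.8194, so e_2 = (-0.8339, 0.1516, 0.5307).
Qᵀb = (-1.2999, -4.7760).
Back-substitute: x_2 = -4.7760/1.8194 = -2.6250.
x_1 = (-1.2999 + 6.6850·(-2.6250))/5.3852 = -3.5000.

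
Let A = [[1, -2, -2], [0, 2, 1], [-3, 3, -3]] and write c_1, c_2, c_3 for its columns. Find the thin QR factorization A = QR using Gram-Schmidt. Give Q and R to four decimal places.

Q = [[0.3162, -0.4066, -0.8571], [0.0000, 0.9035, -0.4286], [-0.9487, -0.1355, -0.2857]], R = [[3.1623, -3.4785, 2.2136], [0.0000, 2.2136, 2.1232], [0.0000, 0.0000, 2.1429]]

e_1 = c_1/‖c_1‖ = (1, 0, -3)/3.1623 = (0.3162, 0.0000, -0.9487).
r_{12} = e_1·c_2 = -3.4785.
u_2 = c_2 + 3.4785·e_1 = (-0.9000, 2.0000, -0.3000).
‖u_2‖ = 2.2136, so e_2 = (-0.4066, 0.9035, -0.1355).
r_{13} = e_1·c_3 = 2.2136; r_{23} = e_2·c_3 = 2.1232.
u_3 = c_3 − 2.2136·e_1 − 2.1232·e_2 = (-1.8367, -0.9184, -0.6122).
‖u_3‖ = 2.1429, so e_3 = (-0.8571, -0.4286, -0.2857).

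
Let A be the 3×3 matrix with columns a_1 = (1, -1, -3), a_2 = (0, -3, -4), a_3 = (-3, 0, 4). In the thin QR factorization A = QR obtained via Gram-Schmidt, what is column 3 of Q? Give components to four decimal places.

a_1 = (1, -1, -3); ‖a_1‖ = 3.3166, so q_1 = (0.3015, -0.3015, -0.9045).
q_1·a_2 = 0.3015·0 + (-0.3015)·(-3) + (-0.9045)·(-4) = 4.5227.
u_2 = a_2 − 4.5227·q_1 = (-1.3636, -1.6364, 0.0909).
‖u_2‖ = 2.1320, so q_2 = (-0.6396, -0.7675, 0.0426).
q_1·a_3 = 0.3015·(-3) + (-0.3015)·0 + (-0.9045)·4 = -4.5227; q_2·a_3 = (-0.6396)·(-3) + (-0.7675)·0 + 0.0426·4 = 2.0894.
u_3 = a_3 + 4.5227·q_1 − 2.0894·q_2 = (-0.3000, 0.2400, -0.1800).
‖u_3‖ = 0.4243, so q_3 = (-0.7071, 0.5657, -0.4243).

q_3 = (-0.7071, 0.5657, -0.4243)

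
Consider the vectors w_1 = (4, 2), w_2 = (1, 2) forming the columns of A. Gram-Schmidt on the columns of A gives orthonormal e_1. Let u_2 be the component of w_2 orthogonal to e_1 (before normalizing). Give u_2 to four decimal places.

w_1 = (4, 2); ‖w_1‖ = 4.4721, so e_1 = (0.8944, 0.4472).
e_1·w_2 = 0.8944·1 + 0.4472·2 = 1.7889.
u_2 = w_2 − 1.7889·e_1 = (-0.6000, 1.2000).

u_2 = (-0.6000, 1.2000)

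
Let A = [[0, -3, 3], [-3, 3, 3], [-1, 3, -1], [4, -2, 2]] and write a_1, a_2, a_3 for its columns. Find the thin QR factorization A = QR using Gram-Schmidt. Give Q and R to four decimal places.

a_1 = (0, -3, -1, 4); ‖a_1‖ = 5.0990, so e_1 = (0.0000, -0.5883, -0.1961, 0.7845).
e_1·a_2 = 0.0000·(-3) + (-0.5883)·3 + (-0.1961)·3 + 0.7845·(-2) = -3.9223.
u_2 = a_2 + 3.9223·e_1 = (-3.0000, 0.6923, 2.2308, 1.0769).
‖u_2‖ = 3.9516, so e_2 = (-0.7592, 0.1752, 0.5645, 0.2725).
e_1·a_3 = 0.0000·3 + (-0.5883)·3 + (-0.1961)·(-1) + 0.7845·2 = 0.0000; e_2·a_3 = (-0.7592)·3 + 0.1752·3 + 0.5645·(-1) + 0.2725·2 = -1.7714.
u_3 = a_3 + 0.0000·e_1 + 1.7714·e_2 = (1.6552, 3.3103, 0.0000, 2.4828).
‖u_3‖ = 4.4567, so e_3 = (0.3714, 0.7428, 0.0000, 0.5571).

Q = [[0.0000, -0.7592, 0.3714], [-0.5883, 0.1752, 0.7428], [-0.1961, 0.5645, 0.0000], [0.7845, 0.2725, 0.5571]], R = [[5.0990, -3.9223, 0.0000], [0.0000, 3.9516, -1.7714], [0.0000, 0.0000, 4.4567]]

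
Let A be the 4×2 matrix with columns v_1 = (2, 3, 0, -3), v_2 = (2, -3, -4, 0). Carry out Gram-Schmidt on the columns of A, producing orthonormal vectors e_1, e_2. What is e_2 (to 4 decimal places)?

e_2 = (0.4650, -0.4392, -0.7578, -0.1292)

e_1 = v_1/‖v_1‖ = (2, 3, 0, -3)/4.6904 = (0.4264, 0.6396, 0.0000, -0.6396).
r_{12} = e_1·v_2 = -1.0660.
u_2 = v_2 + 1.0660·e_1 = (2.4545, -2.3182, -4.0000, -0.6818).
‖u_2‖ = 5.2786, so e_2 = (0.4650, -0.4392, -0.7578, -0.1292).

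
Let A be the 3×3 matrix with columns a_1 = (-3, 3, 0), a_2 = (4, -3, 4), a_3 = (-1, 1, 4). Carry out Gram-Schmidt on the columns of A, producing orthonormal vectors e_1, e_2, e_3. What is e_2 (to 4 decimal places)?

e_2 = (0.1231, 0.1231, 0.9847)

a_1 = (-3, 3, 0); ‖a_1‖ = 4.2426, so e_1 = (-0.7071, 0.7071, 0.0000).
e_1·a_2 = (-0.7071)·4 + 0.7071·(-3) + 0.0000·4 = -4.9497.
u_2 = a_2 + 4.9497·e_1 = (0.5000, 0.5000, 4.0000).
‖u_2‖ = 4.0620, so e_2 = (0.1231, 0.1231, 0.9847).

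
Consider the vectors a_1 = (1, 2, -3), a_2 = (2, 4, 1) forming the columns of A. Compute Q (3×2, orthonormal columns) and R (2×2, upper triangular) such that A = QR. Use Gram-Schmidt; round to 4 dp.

e_1 = a_1/‖a_1‖ = (1, 2, -3)/3.7417 = (0.2673, 0.5345, -0.8018).
r_{12} = e_1·a_2 = 1.8708.
u_2 = a_2 − 1.8708·e_1 = (1.5000, 3.0000, 2.5000).
‖u_2‖ = 4.1833, so e_2 = (0.3586, 0.7171, 0.5976).

Q = [[0.2673, 0.3586], [0.5345, 0.7171], [-0.8018, 0.5976]], R = [[3.7417, 1.8708], [0.0000, 4.1833]]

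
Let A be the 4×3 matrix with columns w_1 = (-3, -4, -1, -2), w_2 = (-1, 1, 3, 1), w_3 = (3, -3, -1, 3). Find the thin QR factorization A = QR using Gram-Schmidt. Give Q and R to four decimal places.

w_1 = (-3, -4, -1, -2); ‖w_1‖ = 5.4772, so e_1 = (-0.5477, -0.7303, -0.1826, -0.3651).
e_1·w_2 = (-0.5477)·(-1) + (-0.7303)·1 + (-0.1826)·3 + (-0.3651)·1 = -1.0954.
u_2 = w_2 + 1.0954·e_1 = (-1.6000, 0.2000, 2.8000, 0.6000).
‖u_2‖ = 3.2863, so e_2 = (-0.4869, 0.0609, 0.8520, 0.1826).
e_1·w_3 = (-0.5477)·3 + (-0.7303)·(-3) + (-0.1826)·(-1) + (-0.3651)·3 = -0.3651; e_2·w_3 = (-0.4869)·3 + 0.0609·(-3) + 0.8520·(-1) + 0.1826·3 = -1.9475.
u_3 = w_3 + 0.3651·e_1 + 1.9475·e_2 = (1.8519, -3.1481, 0.5926, 3.2222).
‖u_3‖ = 4.9065, so e_3 = (0.3774, -0.6416, 0.1208, 0.6567).

Q = [[-0.5477, -0.4869, 0.3774], [-0.7303, 0.0609, -0.6416], [-0.1826, 0.8520, 0.1208], [-0.3651, 0.1826, 0.6567]], R = [[5.4772, -1.0954, -0.3651], [0.0000, 3.2863, -1.9475], [0.0000, 0.0000, 4.9065]]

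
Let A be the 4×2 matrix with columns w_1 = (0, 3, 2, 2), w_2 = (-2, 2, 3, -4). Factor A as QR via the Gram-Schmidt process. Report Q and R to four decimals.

Q = [[0.0000, -0.3532], [0.7276, 0.2286], [0.4851, 0.4467], [0.4851, -0.7896]], R = [[4.1231, 0.9701], [0.0000, 5.6621]]

q_1 = w_1/‖w_1‖ = (0, 3, 2, 2)/4.1231 = (0.0000, 0.7276, 0.4851, 0.4851).
r_{12} = q_1·w_2 = 0.9701.
u_2 = w_2 − 0.9701·q_1 = (-2.0000, 1.2941, 2.5294, -4.4706).
‖u_2‖ = 5.6621, so q_2 = (-0.3532, 0.2286, 0.4467, -0.7896).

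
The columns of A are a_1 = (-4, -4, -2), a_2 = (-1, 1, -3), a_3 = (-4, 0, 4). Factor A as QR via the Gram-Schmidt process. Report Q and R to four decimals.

a_1 = (-4, -4, -2); ‖a_1‖ = 6.0000, so q_1 = (-0.6667, -0.6667, -0.3333).
q_1·a_2 = (-0.6667)·(-1) + (-0.6667)·1 + (-0.3333)·(-3) = 1.0000.
u_2 = a_2 − 1.0000·q_1 = (-0.3333, 1.6667, -2.6667).
‖u_2‖ = 3.1623, so q_2 = (-0.1054, 0.5270, -0.8433).
q_1·a_3 = (-0.6667)·(-4) + (-0.6667)·0 + (-0.3333)·4 = 1.3333; q_2·a_3 = (-0.1054)·(-4) + 0.5270·0 + (-0.8433)·4 = -2.9515.
u_3 = a_3 − 1.3333·q_1 + 2.9515·q_2 = (-3.4222, 2.4444, 1.9556).
‖u_3‖ = 4.6380, so q_3 = (-0.7379, 0.5270, 0.4216).

Q = [[-0.6667, -0.1054, -0.7379], [-0.6667, 0.5270, 0.5270], [-0.3333, -0.8433, 0.4216]], R = [[6.0000, 1.0000, 1.3333], [0.0000, 3.1623, -2.9515], [0.0000, 0.0000, 4.6380]]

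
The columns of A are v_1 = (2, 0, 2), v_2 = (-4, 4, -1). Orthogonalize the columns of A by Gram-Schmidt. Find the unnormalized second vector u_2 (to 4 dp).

q_1 = v_1/‖v_1‖ = (2, 0, 2)/2.8284 = (0.7071, 0.0000, 0.7071).
r_{12} = q_1·v_2 = -3.5355.
u_2 = v_2 + 3.5355·q_1 = (-1.5000, 4.0000, 1.5000).

u_2 = (-1.5000, 4.0000, 1.5000)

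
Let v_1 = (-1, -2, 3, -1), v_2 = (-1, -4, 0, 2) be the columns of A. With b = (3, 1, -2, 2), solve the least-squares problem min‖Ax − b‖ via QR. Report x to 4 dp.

x = (-0.9474, 0.1729)

q_1 = v_1/‖v_1‖ = (-1, -2, 3, -1)/3.8730 = (-0.2582, -0.5164, 0.7746, -0.2582).
r_{12} = q_1·v_2 = 1.8074.
u_2 = v_2 − 1.8074·q_1 = (-0.5333, -3.0667, -1.4000, 2.4667).
‖u_2‖ = 4.2111, so q_2 = (-0.1266, -0.7282, -0.3325, 0.5858).
Qᵀb = (-3.3566, 0.7282).
Back-substitute: x_2 = 0.7282/4.2111 = 0.1729.
x_1 = (-3.3566 − 1.8074·0.1729)/3.8730 = -0.9474.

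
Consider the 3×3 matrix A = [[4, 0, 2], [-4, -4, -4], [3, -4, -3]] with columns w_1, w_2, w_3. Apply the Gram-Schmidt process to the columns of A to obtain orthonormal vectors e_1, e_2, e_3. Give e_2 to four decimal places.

w_1 = (4, -4, 3); ‖w_1‖ = 6.4031, so e_1 = (0.6247, -0.6247, 0.4685).
e_1·w_2 = 0.6247·0 + (-0.6247)·(-4) + 0.4685·(-4) = 0.6247.
u_2 = w_2 − 0.6247·e_1 = (-0.3902, -3.6098, -4.2927).
‖u_2‖ = 5.6223, so e_2 = (-0.0694, -0.6420, -0.7635).

e_2 = (-0.0694, -0.6420, -0.7635)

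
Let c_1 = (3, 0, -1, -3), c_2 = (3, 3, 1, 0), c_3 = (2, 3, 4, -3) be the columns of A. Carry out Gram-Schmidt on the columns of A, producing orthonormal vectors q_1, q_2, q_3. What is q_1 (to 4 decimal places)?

q_1 = (0.6882, 0.0000, -0.2294, -0.6882)

c_1 = (3, 0, -1, -3); ‖c_1‖ = 4.3589, so q_1 = (0.6882, 0.0000, -0.2294, -0.6882).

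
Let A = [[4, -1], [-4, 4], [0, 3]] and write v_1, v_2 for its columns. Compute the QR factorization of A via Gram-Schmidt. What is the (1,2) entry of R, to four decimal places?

q_1 = v_1/‖v_1‖ = (4, -4, 0)/5.6569 = (0.7071, -0.7071, 0.0000).
r_{12} = q_1·v_2 = -3.5355.

r_{12} = -3.5355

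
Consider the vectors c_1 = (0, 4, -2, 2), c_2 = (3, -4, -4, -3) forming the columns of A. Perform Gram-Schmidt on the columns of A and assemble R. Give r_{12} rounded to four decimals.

r_{12} = -2.8577

c_1 = (0, 4, -2, 2); ‖c_1‖ = 4.8990, so q_1 = (0.0000, 0.8165, -0.4082, 0.4082).
r_{12} = q_1·c_2 = -2.8577.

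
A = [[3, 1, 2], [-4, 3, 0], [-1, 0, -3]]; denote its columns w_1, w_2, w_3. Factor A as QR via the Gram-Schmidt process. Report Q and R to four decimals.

Q = [[0.5883, 0.7769, -0.2242], [-0.7845, 0.6157, 0.0747], [-0.1961, -0.1319, -0.9717]], R = [[5.0990, -1.7650, 1.7650], [0.0000, 2.6239, 1.9496], [0.0000, 0.0000, 2.4665]]

e_1 = w_1/‖w_1‖ = (3, -4, -1)/5.0990 = (0.5883, -0.7845, -0.1961).
r_{12} = e_1·w_2 = -1.7650.
u_2 = w_2 + 1.7650·e_1 = (2.0385, 1.6154, -0.3462).
‖u_2‖ = 2.6239, so e_2 = (0.7769, 0.6157, -0.1319).
r_{13} = e_1·w_3 = 1.7650; r_{23} = e_2·w_3 = 1.9496.
u_3 = w_3 − 1.7650·e_1 − 1.9496·e_2 = (-0.5531, 0.1844, -2.3966).
‖u_3‖ = 2.4665, so e_3 = (-0.2242, 0.0747, -0.9717).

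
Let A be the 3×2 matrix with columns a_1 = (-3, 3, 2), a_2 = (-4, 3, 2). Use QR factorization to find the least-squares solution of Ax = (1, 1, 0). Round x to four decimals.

x = (1.9231, -1.6923)

a_1 = (-3, 3, 2); ‖a_1‖ = 4.6904, so q_1 = (-0.6396, 0.6396, 0.4264).
q_1·a_2 = (-0.6396)·(-4) + 0.6396·3 + 0.4264·2 = 5.3300.
u_2 = a_2 − 5.3300·q_1 = (-0.5909, -0.4091, -0.2727).
‖u_2‖ = 0.7687, so q_2 = (-0.7687, -0.5322, -0.3548).
Qᵀb = (0.0000, -1.3009).
Back-substitute: x_2 = -1.3009/0.7687 = -1.6923.
x_1 = (0.0000 − 5.3300·(-1.6923))/4.6904 = 1.9231.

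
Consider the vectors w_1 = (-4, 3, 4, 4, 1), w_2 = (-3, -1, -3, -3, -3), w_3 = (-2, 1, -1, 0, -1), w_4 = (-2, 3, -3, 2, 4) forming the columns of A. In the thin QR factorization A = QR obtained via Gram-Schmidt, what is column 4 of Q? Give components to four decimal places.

w_1 = (-4, 3, 4, 4, 1); ‖w_1‖ = 7.6158, so q_1 = (-0.5252, 0.3939, 0.5252, 0.5252, 0.1313).
q_1·w_2 = (-0.5252)·(-3) + 0.3939·(-1) + 0.5252·(-3) + 0.5252·(-3) + 0.1313·(-3) = -2.3635.
u_2 = w_2 + 2.3635·q_1 = (-4.2414, -0.0690, -1.7586, -1.7586, -2.6897).
‖u_2‖ = 5.6048, so q_2 = (-0.7567, -0.0123, -0.3138, -0.3138, -0.4799).
q_1·w_3 = (-0.5252)·(-2) + 0.3939·1 + 0.5252·(-1) + 0.5252·0 + 0.1313·(-1) = 0.7878; q_2·w_3 = (-0.7567)·(-2) + (-0.0123)·1 + (-0.3138)·(-1) + (-0.3138)·0 + (-0.4799)·(-1) = 2.2948.
u_3 = w_3 − 0.7878·q_1 − 2.2948·q_2 = (0.1504, 0.7179, -0.6937, 0.3063, -0.0022).
‖u_3‖ = 1.0550, so q_3 = (0.1425, 0.6805, -0.6576, 0.2903, -0.0021).
q_1·w_4 = (-0.5252)·(-2) + 0.3939·3 + 0.5252·(-3) + 0.5252·2 + 0.1313·4 = 2.2322; q_2·w_4 = (-0.7567)·(-2) + (-0.0123)·3 + (-0.3138)·(-3) + (-0.3138)·2 + (-0.4799)·4 = -0.1292; q_3·w_4 = 0.1425·(-2) + 0.6805·3 + (-0.6576)·(-3) + 0.2903·2 + (-0.0021)·4 = 4.3012.
u_4 = w_4 − 2.2322·q_1 + 0.1292·q_2 − 4.3012·q_3 = (-1.5385, -0.8077, -1.3846, -0.4615, 3.6538).
‖u_4‖ = 4.3012, so q_4 = (-0.3577, -0.1878, -0.3219, -0.1073, 0.8495).

q_4 = (-0.3577, -0.1878, -0.3219, -0.1073, 0.8495)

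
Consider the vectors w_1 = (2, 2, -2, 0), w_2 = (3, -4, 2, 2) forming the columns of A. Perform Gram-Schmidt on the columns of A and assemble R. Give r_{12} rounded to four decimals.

w_1 = (2, 2, -2, 0); ‖w_1‖ = 3.4641, so q_1 = (0.5774, 0.5774, -0.5774, 0.0000).
r_{12} = q_1·w_2 = -1.7321.

r_{12} = -1.7321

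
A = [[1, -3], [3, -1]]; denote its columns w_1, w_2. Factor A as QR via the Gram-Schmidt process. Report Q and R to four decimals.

Q = [[0.3162, -0.9487], [0.9487, 0.3162]], R = [[3.1623, -1.8974], [0.0000, 2.5298]]

q_1 = w_1/‖w_1‖ = (1, 3)/3.1623 = (0.3162, 0.9487).
r_{12} = q_1·w_2 = -1.8974.
u_2 = w_2 + 1.8974·q_1 = (-2.4000, 0.8000).
‖u_2‖ = 2.5298, so q_2 = (-0.9487, 0.3162).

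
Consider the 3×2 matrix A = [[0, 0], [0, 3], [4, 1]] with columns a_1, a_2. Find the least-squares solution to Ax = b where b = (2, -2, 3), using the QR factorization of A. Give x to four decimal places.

e_1 = a_1/‖a_1‖ = (0, 0, 4)/4.0000 = (0.0000, 0.0000, 1.0000).
r_{12} = e_1·a_2 = 1.0000.
u_2 = a_2 − 1.0000·e_1 = (0.0000, 3.0000, 0.0000).
‖u_2‖ = 3.0000, so e_2 = (0.0000, 1.0000, 0.0000).
Qᵀb = (3.0000, -2.0000).
Back-substitute: x_2 = -2.0000/3.0000 = -0.6667.
x_1 = (3.0000 − 1.0000·(-0.6667))/4.0000 = 0.9167.

x = (0.9167, -0.6667)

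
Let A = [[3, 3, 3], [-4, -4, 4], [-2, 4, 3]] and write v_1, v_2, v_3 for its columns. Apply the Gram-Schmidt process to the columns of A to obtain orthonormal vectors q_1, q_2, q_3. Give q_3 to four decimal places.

q_1 = v_1/‖v_1‖ = (3, -4, -2)/5.3852 = (0.5571, -0.7428, -0.3714).
r_{12} = q_1·v_2 = 3.1568.
u_2 = v_2 − 3.1568·q_1 = (1.2414, -1.6552, 5.1724).
‖u_2‖ = 5.5709, so q_2 = (0.2228, -0.2971, 0.9285).
r_{13} = q_1·v_3 = -2.4140; r_{23} = q_2·v_3 = 2.2655.
u_3 = v_3 + 2.4140·q_1 − 2.2655·q_2 = (3.8400, 2.8800, 0.0000).
‖u_3‖ = 4.8000, so q_3 = (0.8000, 0.6000, 0.0000).

q_3 = (0.8000, 0.6000, 0.0000)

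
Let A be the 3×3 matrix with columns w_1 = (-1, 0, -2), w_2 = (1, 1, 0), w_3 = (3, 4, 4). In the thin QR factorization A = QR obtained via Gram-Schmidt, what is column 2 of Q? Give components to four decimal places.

q_1 = w_1/‖w_1‖ = (-1, 0, -2)/2.2361 = (-0.4472, 0.0000, -0.8944).
r_{12} = q_1·w_2 = -0.4472.
u_2 = w_2 + 0.4472·q_1 = (0.8000, 1.0000, -0.4000).
‖u_2‖ = 1.3416, so q_2 = (0.5963, 0.7454, -0.2981).

q_2 = (0.5963, 0.7454, -0.2981)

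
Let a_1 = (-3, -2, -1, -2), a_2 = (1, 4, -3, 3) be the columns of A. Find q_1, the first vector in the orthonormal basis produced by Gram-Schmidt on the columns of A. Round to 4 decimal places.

q_1 = (-0.7071, -0.4714, -0.2357, -0.4714)

a_1 = (-3, -2, -1, -2); ‖a_1‖ = 4.2426, so q_1 = (-0.7071, -0.4714, -0.2357, -0.4714).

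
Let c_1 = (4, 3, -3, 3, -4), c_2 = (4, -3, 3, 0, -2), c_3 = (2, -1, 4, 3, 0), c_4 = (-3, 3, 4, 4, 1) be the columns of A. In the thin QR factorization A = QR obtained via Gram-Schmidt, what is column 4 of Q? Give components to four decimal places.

c_1 = (4, 3, -3, 3, -4); ‖c_1‖ = 7.6811, so q_1 = (0.5208, 0.3906, -0.3906, 0.3906, -0.5208).
q_1·c_2 = 0.5208·4 + 0.3906·(-3) + (-0.3906)·3 + 0.3906·0 + (-0.5208)·(-2) = 0.7811.
u_2 = c_2 − 0.7811·q_1 = (3.5932, -3.3051, 3.3051, -0.3051, -1.5932).
‖u_2‖ = 6.1147, so q_2 = (0.5876, -0.5405, 0.5405, -0.0499, -0.2606).
q_1·c_3 = 0.5208·2 + 0.3906·(-1) + (-0.3906)·4 + 0.3906·3 + (-0.5208)·0 = 0.2604; q_2·c_3 = 0.5876·2 + (-0.5405)·(-1) + 0.5405·4 + (-0.0499)·3 + (-0.2606)·0 = 3.7282.
u_3 = c_3 − 0.2604·q_1 − 3.7282·q_2 = (-0.3264, 0.9134, 2.0866, 3.0843, 1.1070).
‖u_3‖ = 4.0041, so q_3 = (-0.0815, 0.2281, 0.5211, 0.7703, 0.2765).
q_1·c_4 = 0.5208·(-3) + 0.3906·3 + (-0.3906)·4 + 0.3906·4 + (-0.5208)·1 = -0.9113; q_2·c_4 = 0.5876·(-3) + (-0.5405)·3 + 0.5405·4 + (-0.0499)·4 + (-0.2606)·1 = -1.6825; q_3·c_4 = (-0.0815)·(-3) + 0.2281·3 + 0.5211·4 + 0.7703·4 + 0.2765·1 = 6.3709.
u_4 = c_4 + 0.9113·q_1 + 1.6825·q_2 − 6.3709·q_3 = (-1.0174, 0.9932, 1.2336, -0.6354, -1.6743).
‖u_4‖ = 2.5981, so q_4 = (-0.3916, 0.3823, 0.4748, -0.2446, -0.6444).

q_4 = (-0.3916, 0.3823, 0.4748, -0.2446, -0.6444)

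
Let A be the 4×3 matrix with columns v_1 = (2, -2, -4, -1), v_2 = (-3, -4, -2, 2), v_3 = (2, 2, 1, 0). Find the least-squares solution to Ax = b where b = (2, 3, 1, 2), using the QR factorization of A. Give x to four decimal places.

v_1 = (2, -2, -4, -1); ‖v_1‖ = 5.0000, so q_1 = (0.4000, -0.4000, -0.8000, -0.2000).
q_1·v_2 = 0.4000·(-3) + (-0.4000)·(-4) + (-0.8000)·(-2) + (-0.2000)·2 = 1.6000.
u_2 = v_2 − 1.6000·q_1 = (-3.6400, -3.3600, -0.7200, 2.3200).
‖u_2‖ = 5.5172, so q_2 = (-0.6597, -0.6090, -0.1305, 0.4205).
q_1·v_3 = 0.4000·2 + (-0.4000)·2 + (-0.8000)·1 + (-0.2000)·0 = -0.8000; q_2·v_3 = (-0.6597)·2 + (-0.6090)·2 + (-0.1305)·1 + 0.4205·0 = -2.6680.
u_3 = v_3 + 0.8000·q_1 + 2.6680·q_2 = (0.5598, 0.0552, 0.0118, 0.9619).
‖u_3‖ = 1.1144, so q_3 = (0.5023, 0.0495, 0.0106, 0.8632).
Qᵀb = (-1.6000, -2.4360, 2.8902).
Back-substitute: x_3 = 2.8902/1.1144 = 2.5937.
x_2 = (-2.4360 + 2.6680·2.5937)/5.5172 = 0.8127.
x_1 = (-1.6000 − 1.6000·0.8127 + 0.8000·2.5937)/5.0000 = -0.1651.

x = (-0.1651, 0.8127, 2.5937)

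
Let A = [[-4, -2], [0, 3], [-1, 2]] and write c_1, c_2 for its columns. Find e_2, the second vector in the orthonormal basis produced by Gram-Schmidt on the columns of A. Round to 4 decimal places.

e_2 = (-0.1525, 0.7777, 0.6099)

c_1 = (-4, 0, -1); ‖c_1‖ = 4.1231, so e_1 = (-0.9701, 0.0000, -0.2425).
e_1·c_2 = (-0.9701)·(-2) + 0.0000·3 + (-0.2425)·2 = 1.4552.
u_2 = c_2 − 1.4552·e_1 = (-0.5882, 3.0000, 2.3529).
‖u_2‖ = 3.8578, so e_2 = (-0.1525, 0.7777, 0.6099).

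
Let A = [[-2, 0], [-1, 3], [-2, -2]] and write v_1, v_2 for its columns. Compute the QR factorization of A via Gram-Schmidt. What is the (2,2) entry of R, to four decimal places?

v_1 = (-2, -1, -2); ‖v_1‖ = 3.0000, so q_1 = (-0.6667, -0.3333, -0.6667).
q_1·v_2 = (-0.6667)·0 + (-0.3333)·3 + (-0.6667)·(-2) = 0.3333.
u_2 = v_2 − 0.3333·q_1 = (0.2222, 3.1111, -1.7778).
r_{22} = ‖u_2‖ = 3.5901.

r_{22} = 3.5901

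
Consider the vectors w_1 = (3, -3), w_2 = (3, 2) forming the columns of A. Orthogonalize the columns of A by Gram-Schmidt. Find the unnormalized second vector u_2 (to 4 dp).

e_1 = w_1/‖w_1‖ = (3, -3)/4.2426 = (0.7071, -0.7071).
r_{12} = e_1·w_2 = 0.7071.
u_2 = w_2 − 0.7071·e_1 = (2.5000, 2.5000).

u_2 = (2.5000, 2.5000)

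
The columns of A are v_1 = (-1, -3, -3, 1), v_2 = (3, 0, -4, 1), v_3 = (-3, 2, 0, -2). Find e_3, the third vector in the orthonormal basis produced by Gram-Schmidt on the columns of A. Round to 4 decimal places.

e_3 = (-0.5225, 0.5293, -0.5022, -0.4411)

v_1 = (-1, -3, -3, 1); ‖v_1‖ = 4.4721, so e_1 = (-0.2236, -0.6708, -0.6708, 0.2236).
e_1·v_2 = (-0.2236)·3 + (-0.6708)·0 + (-0.6708)·(-4) + 0.2236·1 = 2.2361.
u_2 = v_2 − 2.2361·e_1 = (3.5000, 1.5000, -2.5000, 0.5000).
‖u_2‖ = 4.5826, so e_2 = (0.7638, 0.3273, -0.5455, 0.1091).
e_1·v_3 = (-0.2236)·(-3) + (-0.6708)·2 + (-0.6708)·0 + 0.2236·(-2) = -1.1180; e_2·v_3 = 0.7638·(-3) + 0.3273·2 + (-0.5455)·0 + 0.1091·(-2) = -1.8549.
u_3 = v_3 + 1.1180·e_1 + 1.8549·e_2 = (-1.8333, 1.8571, -1.7619, -1.5476).
‖u_3‖ = 3.5085, so e_3 = (-0.5225, 0.5293, -0.5022, -0.4411).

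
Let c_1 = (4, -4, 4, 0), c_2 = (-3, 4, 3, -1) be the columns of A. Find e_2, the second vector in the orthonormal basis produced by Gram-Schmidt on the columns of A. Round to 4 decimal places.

e_1 = c_1/‖c_1‖ = (4, -4, 4, 0)/6.9282 = (0.5774, -0.5774, 0.5774, 0.0000).
r_{12} = e_1·c_2 = -2.3094.
u_2 = c_2 + 2.3094·e_1 = (-1.6667, 2.6667, 4.3333, -1.0000).
‖u_2‖ = 5.4467, so e_2 = (-0.3060, 0.4896, 0.7956, -0.1836).

e_2 = (-0.3060, 0.4896, 0.7956, -0.1836)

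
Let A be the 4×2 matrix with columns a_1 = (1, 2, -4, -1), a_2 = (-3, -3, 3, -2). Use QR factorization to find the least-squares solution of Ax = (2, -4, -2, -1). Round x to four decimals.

a_1 = (1, 2, -4, -1); ‖a_1‖ = 4.6904, so e_1 = (0.2132, 0.4264, -0.8528, -0.2132).
e_1·a_2 = 0.2132·(-3) + 0.4264·(-3) + (-0.8528)·3 + (-0.2132)·(-2) = -4.0508.
u_2 = a_2 + 4.0508·e_1 = (-2.1364, -1.2727, -0.4545, -2.8636).
‖u_2‖ = 3.8198, so e_2 = (-0.5593, -0.3332, -0.1190, -0.7497).
Qᵀb = (0.6396, 1.2019).
Back-substitute: x_2 = 1.2019/3.8198 = 0.3146.
x_1 = (0.6396 + 4.0508·0.3146)/4.6904 = 0.4081.

x = (0.4081, 0.3146)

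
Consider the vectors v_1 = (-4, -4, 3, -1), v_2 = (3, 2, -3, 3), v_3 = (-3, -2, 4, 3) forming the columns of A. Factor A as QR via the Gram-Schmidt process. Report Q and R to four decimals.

Q = [[-0.6172, -0.0185, -0.0552], [-0.6172, -0.4072, 0.4911], [0.4629, -0.2776, 0.7356], [-0.1543, 0.8699, 0.4634]], R = [[6.4807, -4.9377, 4.4748], [0.0000, 2.5728, 2.3692], [0.0000, 0.0000, 3.5161]]

q_1 = v_1/‖v_1‖ = (-4, -4, 3, -1)/6.4807 = (-0.6172, -0.6172, 0.4629, -0.1543).
r_{12} = q_1·v_2 = -4.9377.
u_2 = v_2 + 4.9377·q_1 = (-0.0476, -1.0476, -0.7143, 2.2381).
‖u_2‖ = 2.5728, so q_2 = (-0.0185, -0.4072, -0.2776, 0.8699).
r_{13} = q_1·v_3 = 4.4748; r_{23} = q_2·v_3 = 2.3692.
u_3 = v_3 − 4.4748·q_1 − 2.3692·q_2 = (-0.1942, 1.7266, 2.5863, 1.6295).
‖u_3‖ = 3.5161, so q_3 = (-0.0552, 0.4911, 0.7356, 0.4634).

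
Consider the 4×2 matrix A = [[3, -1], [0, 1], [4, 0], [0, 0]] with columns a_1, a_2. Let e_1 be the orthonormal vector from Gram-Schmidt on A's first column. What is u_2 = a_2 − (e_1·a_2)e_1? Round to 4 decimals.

u_2 = (-0.6400, 1.0000, 0.4800, 0.0000)

a_1 = (3, 0, 4, 0); ‖a_1‖ = 5.0000, so e_1 = (0.6000, 0.0000, 0.8000, 0.0000).
e_1·a_2 = 0.6000·(-1) + 0.0000·1 + 0.8000·0 + 0.0000·0 = -0.6000.
u_2 = a_2 + 0.6000·e_1 = (-0.6400, 1.0000, 0.4800, 0.0000).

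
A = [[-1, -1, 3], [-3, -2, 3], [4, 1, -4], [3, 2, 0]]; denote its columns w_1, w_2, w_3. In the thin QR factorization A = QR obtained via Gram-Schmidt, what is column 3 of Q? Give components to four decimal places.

q_3 = (0.7042, 0.2331, -0.1408, 0.6557)

q_1 = w_1/‖w_1‖ = (-1, -3, 4, 3)/5.9161 = (-0.1690, -0.5071, 0.6761, 0.5071).
r_{12} = q_1·w_2 = 2.8735.
u_2 = w_2 − 2.8735·q_1 = (-0.5143, -0.5429, -0.9429, 0.5429).
‖u_2‖ = 1.3202, so q_2 = (-0.3896, -0.4112, -0.7142, 0.4112).
r_{13} = q_1·w_3 = -4.7329; r_{23} = q_2·w_3 = 0.4545.
u_3 = w_3 + 4.7329·q_1 − 0.4545·q_2 = (2.3770, 0.7869, -0.4754, 2.2131).
‖u_3‖ = 3.3754, so q_3 = (0.7042, 0.2331, -0.1408, 0.6557).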